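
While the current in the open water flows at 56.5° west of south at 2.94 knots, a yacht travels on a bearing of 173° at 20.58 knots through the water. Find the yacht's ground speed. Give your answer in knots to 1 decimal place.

Taking east as x and north as y: velocity relative to the water = (2.508, -20.427) knots; the water relative to ground = (-2.452, -1.623) knots.
Velocity relative to ground = (2.508, -20.427) + (-2.452, -1.623) = (0.056, -22.049) knots.
Speed = |(0.056, -22.049)| = 22.049 knots.

22.0 knots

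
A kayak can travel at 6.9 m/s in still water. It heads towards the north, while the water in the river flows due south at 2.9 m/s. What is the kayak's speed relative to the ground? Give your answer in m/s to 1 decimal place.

4.0 m/s

Taking east as x and north as y: velocity relative to the water = (0.000, 6.900) m/s; the water relative to ground = (0.000, -2.900) m/s.
Velocity relative to ground = (0.000, 6.900) + (0.000, -2.900) = (0.000, 4.000) m/s.
Speed = |(0.000, 4.000)| = 4.000 m/s.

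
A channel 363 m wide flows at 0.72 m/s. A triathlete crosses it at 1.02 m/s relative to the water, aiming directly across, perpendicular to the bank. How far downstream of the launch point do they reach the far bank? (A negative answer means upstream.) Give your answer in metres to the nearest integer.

256 m

Perpendicular speed = 1.020 m/s; crossing time = 363 / 1.020 = 355.882 s.
Net downstream speed = 0.720 m/s.
Drift = 0.720 × 355.882 = 256.235 m (downstream).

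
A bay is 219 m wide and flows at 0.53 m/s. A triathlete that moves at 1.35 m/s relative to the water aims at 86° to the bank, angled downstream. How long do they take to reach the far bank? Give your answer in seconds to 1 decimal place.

The component of the triathlete's velocity perpendicular to the bank is 1.35 × sin 86° = 1.347 m/s.
The current is parallel to the bank, so it does not affect the crossing time.
Time = 219 / 1.347 = 162.618 s.

162.6 s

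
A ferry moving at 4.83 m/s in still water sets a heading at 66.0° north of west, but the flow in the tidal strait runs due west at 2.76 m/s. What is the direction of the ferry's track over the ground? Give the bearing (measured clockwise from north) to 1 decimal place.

313.0°

Taking east as x and north as y: velocity relative to the water = (-1.965, 4.412) m/s; the water relative to ground = (-2.760, 0.000) m/s.
Velocity relative to ground = (-1.965, 4.412) + (-2.760, 0.000) = (-4.725, 4.412) m/s.
Bearing = atan2(-4.72, 4.41) = 313.04° clockwise from north.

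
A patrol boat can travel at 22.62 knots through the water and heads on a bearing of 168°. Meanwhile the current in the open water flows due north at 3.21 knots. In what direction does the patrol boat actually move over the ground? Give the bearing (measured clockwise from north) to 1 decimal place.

Taking east as x and north as y: velocity relative to the water = (4.703, -22.126) knots; the water relative to ground = (0.000, 3.210) knots.
Velocity relative to ground = (4.703, -22.126) + (0.000, 3.210) = (4.703, -18.916) knots.
Bearing = atan2(4.70, -18.92) = 166.04° clockwise from north.

166.0°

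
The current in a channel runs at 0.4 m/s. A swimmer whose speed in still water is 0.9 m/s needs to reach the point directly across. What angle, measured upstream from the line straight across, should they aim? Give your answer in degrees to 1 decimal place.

To cancel the current, the upstream component of the swimmer's velocity must equal the flow: 0.9 sin θ = 0.4.
sin θ = 0.4 / 0.9 = 0.4444.
θ = arcsin(0.4444) = 26.388°.

26.4°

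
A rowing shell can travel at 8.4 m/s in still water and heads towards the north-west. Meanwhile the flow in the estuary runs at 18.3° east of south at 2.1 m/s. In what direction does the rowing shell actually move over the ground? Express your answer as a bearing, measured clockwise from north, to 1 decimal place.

306.8°

Taking east as x and north as y: velocity relative to the water = (-5.940, 5.940) m/s; the water relative to ground = (0.659, -1.994) m/s.
Velocity relative to ground = (-5.940, 5.940) + (0.659, -1.994) = (-5.280, 3.946) m/s.
Bearing = atan2(-5.28, 3.95) = 306.77° clockwise from north.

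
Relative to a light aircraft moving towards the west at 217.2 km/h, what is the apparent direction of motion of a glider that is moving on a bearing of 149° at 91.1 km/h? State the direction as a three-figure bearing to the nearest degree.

106°

Taking east as x and north as y: glider velocity = (46.920, -78.088) km/h; light aircraft velocity = (-217.200, 0.000) km/h.
Velocity of glider relative to light aircraft = (46.920, -78.088) − (-217.200, 0.000) = (264.120, -78.088) km/h.
Bearing = atan2(264.12, -78.09) = 106.47° clockwise from north.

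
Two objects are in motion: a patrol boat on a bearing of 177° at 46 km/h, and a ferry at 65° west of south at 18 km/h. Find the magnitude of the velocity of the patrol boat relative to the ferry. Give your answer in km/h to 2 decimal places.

42.66 km/h

Taking east as x and north as y: patrol boat velocity = (2.407, -45.937) km/h; ferry velocity = (-16.314, -7.607) km/h.
Velocity of patrol boat relative to ferry = (2.407, -45.937) − (-16.314, -7.607) = (18.721, -38.330) km/h.
Magnitude = |(18.721, -38.330)| = 42.657 km/h.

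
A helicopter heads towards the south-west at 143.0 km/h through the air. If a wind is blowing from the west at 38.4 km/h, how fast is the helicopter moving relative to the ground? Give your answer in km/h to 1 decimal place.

Taking east as x and north as y: velocity relative to the air = (-101.116, -101.116) km/h; the air relative to ground = (38.400, 0.000) km/h.
Velocity relative to ground = (-101.116, -101.116) + (38.400, 0.000) = (-62.716, -101.116) km/h.
Speed = |(-62.716, -101.116)| = 118.987 km/h.

119.0 km/h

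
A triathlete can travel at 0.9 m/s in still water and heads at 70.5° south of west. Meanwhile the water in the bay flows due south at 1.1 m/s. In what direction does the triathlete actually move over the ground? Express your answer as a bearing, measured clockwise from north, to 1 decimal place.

188.8°

Taking east as x and north as y: velocity relative to the water = (-0.300, -0.848) m/s; the water relative to ground = (0.000, -1.100) m/s.
Velocity relative to ground = (-0.300, -0.848) + (0.000, -1.100) = (-0.300, -1.948) m/s.
Bearing = atan2(-0.30, -1.95) = 188.77° clockwise from north.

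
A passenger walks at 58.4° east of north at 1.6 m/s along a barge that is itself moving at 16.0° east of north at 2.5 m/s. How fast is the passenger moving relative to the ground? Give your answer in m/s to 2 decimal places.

3.84 m/s

Taking east as x and north as y: barge velocity = (0.689, 2.403) m/s; passenger velocity relative to barge = (1.363, 0.838) m/s.
Velocity relative to ground = (0.689, 2.403) + (1.363, 0.838) = (2.052, 3.242) m/s.
Speed = |(2.052, 3.242)| = 3.836 m/s.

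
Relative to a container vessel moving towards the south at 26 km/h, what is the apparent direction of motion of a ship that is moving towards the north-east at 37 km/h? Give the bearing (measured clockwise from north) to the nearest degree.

Taking east as x and north as y: ship velocity = (26.163, 26.163) km/h; container vessel velocity = (0.000, -26.000) km/h.
Velocity of ship relative to container vessel = (26.163, 26.163) − (0.000, -26.000) = (26.163, 52.163) km/h.
Bearing = atan2(26.16, 52.16) = 26.64° clockwise from north.

027°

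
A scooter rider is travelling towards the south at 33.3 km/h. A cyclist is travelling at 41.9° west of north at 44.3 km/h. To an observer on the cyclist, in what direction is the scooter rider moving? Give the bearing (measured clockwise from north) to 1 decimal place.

155.9°

Taking east as x and north as y: scooter rider velocity = (0.000, -33.300) km/h; cyclist velocity = (-29.585, 32.973) km/h.
Velocity of scooter rider relative to cyclist = (0.000, -33.300) − (-29.585, 32.973) = (29.585, -66.273) km/h.
Bearing = atan2(29.58, -66.27) = 155.94° clockwise from north.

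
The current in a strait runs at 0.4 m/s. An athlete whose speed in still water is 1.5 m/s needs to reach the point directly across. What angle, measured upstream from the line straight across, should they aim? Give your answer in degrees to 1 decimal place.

To cancel the current, the upstream component of the athlete's velocity must equal the flow: 1.5 sin θ = 0.4.
sin θ = 0.4 / 1.5 = 0.2667.
θ = arcsin(0.2667) = 15.466°.

15.5°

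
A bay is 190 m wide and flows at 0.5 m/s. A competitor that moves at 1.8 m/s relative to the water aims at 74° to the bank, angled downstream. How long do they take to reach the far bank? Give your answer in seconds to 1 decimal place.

109.8 s

The component of the competitor's velocity perpendicular to the bank is 1.8 × sin 74° = 1.730 m/s.
The current is parallel to the bank, so it does not affect the crossing time.
Time = 190 / 1.730 = 109.809 s.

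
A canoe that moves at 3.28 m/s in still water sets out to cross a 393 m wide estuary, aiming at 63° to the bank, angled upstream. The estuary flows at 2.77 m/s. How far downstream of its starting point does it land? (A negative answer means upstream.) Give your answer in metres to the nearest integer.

Perpendicular speed = 2.923 m/s; crossing time = 393 / 2.923 = 134.474 s.
Net downstream speed = 1.281 m/s.
Drift = 1.281 × 134.474 = 172.249 m (downstream).

172 m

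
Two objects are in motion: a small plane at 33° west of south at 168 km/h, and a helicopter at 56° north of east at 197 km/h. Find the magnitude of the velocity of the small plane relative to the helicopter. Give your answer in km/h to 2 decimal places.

Taking east as x and north as y: small plane velocity = (-91.499, -140.897) km/h; helicopter velocity = (110.161, 163.320) km/h.
Velocity of small plane relative to helicopter = (-91.499, -140.897) − (110.161, 163.320) = (-201.660, -304.217) km/h.
Magnitude = |(-201.660, -304.217)| = 364.986 km/h.

364.99 km/h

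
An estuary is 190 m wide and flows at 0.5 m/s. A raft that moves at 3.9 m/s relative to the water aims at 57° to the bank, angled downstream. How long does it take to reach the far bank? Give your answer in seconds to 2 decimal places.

The component of the raft's velocity perpendicular to the bank is 3.9 × sin 57° = 3.271 m/s.
The current is parallel to the bank, so it does not affect the crossing time.
Time = 190 / 3.271 = 58.089 s.

58.09 s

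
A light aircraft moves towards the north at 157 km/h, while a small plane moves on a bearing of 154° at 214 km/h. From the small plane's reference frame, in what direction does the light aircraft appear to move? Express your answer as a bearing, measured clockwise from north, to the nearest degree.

Taking east as x and north as y: light aircraft velocity = (0.000, 157.000) km/h; small plane velocity = (93.811, -192.342) km/h.
Velocity of light aircraft relative to small plane = (0.000, 157.000) − (93.811, -192.342) = (-93.811, 349.342) km/h.
Bearing = atan2(-93.81, 349.34) = 344.97° clockwise from north.

345°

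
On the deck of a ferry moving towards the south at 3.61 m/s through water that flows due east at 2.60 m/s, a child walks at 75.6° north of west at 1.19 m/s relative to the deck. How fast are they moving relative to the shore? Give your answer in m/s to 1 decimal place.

3.4 m/s

In east/north components (m/s): child relative to ferry = (-0.296, 1.153); ferry relative to water = (0.000, -3.610); water relative to ground = (2.600, 0.000).
Sum = (2.304, -2.457) m/s.
Speed = |(2.304, -2.457)| = 3.369 m/s.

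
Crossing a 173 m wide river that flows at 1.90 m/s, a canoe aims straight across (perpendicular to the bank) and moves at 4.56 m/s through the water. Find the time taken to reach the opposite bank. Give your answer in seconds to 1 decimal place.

The component of the canoe's velocity perpendicular to the bank is 4.56 m/s.
The flow acts along the bank and has no component across it.
Time = 173 / 4.560 = 37.939 s.

37.9 s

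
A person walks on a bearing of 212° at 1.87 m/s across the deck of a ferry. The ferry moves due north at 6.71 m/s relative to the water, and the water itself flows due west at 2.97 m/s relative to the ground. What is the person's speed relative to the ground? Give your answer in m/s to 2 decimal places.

In east/north components (m/s): person relative to ferry = (-0.991, -1.586); ferry relative to water = (0.000, 6.710); water relative to ground = (-2.970, 0.000).
Sum = (-3.961, 5.124) m/s.
Speed = |(-3.961, 5.124)| = 6.477 m/s.

6.48 m/s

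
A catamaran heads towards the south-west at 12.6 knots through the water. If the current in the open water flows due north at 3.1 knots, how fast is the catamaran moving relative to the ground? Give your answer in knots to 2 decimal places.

Taking east as x and north as y: velocity relative to the water = (-8.910, -8.910) knots; the water relative to ground = (0.000, 3.100) knots.
Velocity relative to ground = (-8.910, -8.910) + (0.000, 3.100) = (-8.910, -5.810) knots.
Speed = |(-8.910, -5.810)| = 10.636 knots.

10.64 knots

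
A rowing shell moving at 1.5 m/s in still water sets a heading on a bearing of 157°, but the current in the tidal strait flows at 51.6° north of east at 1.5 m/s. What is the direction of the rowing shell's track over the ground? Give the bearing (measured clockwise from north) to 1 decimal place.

Taking east as x and north as y: velocity relative to the water = (0.586, -1.381) m/s; the water relative to ground = (0.932, 1.176) m/s.
Velocity relative to ground = (0.586, -1.381) + (0.932, 1.176) = (1.518, -0.205) m/s.
Bearing = atan2(1.52, -0.21) = 97.70° clockwise from north.

097.7°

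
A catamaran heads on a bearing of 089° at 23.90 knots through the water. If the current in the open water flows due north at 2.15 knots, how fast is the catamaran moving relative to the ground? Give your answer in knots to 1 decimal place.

Taking east as x and north as y: velocity relative to the water = (23.896, 0.417) knots; the water relative to ground = (0.000, 2.150) knots.
Velocity relative to ground = (23.896, 0.417) + (0.000, 2.150) = (23.896, 2.567) knots.
Speed = |(23.896, 2.567)| = 24.034 knots.

24.0 knots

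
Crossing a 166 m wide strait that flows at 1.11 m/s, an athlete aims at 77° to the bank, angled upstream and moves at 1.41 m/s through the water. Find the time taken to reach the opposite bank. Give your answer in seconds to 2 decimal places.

120.83 s

The component of the athlete's velocity perpendicular to the bank is 1.41 × sin 77° = 1.374 m/s.
The flow acts along the bank and has no component across it.
Time = 166 / 1.374 = 120.827 s.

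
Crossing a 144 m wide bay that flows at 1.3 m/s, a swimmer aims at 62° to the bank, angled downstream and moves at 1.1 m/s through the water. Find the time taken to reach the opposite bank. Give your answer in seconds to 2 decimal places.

148.26 s

The component of the swimmer's velocity perpendicular to the bank is 1.1 × sin 62° = 0.971 m/s.
The current is parallel to the bank, so it does not affect the crossing time.
Time = 144 / 0.971 = 148.264 s.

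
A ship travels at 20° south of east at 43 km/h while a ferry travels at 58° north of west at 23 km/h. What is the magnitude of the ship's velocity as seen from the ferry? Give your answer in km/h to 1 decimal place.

Taking east as x and north as y: ship velocity = (40.407, -14.707) km/h; ferry velocity = (-12.188, 19.505) km/h.
Velocity of ship relative to ferry = (40.407, -14.707) − (-12.188, 19.505) = (52.595, -34.212) km/h.
Magnitude = |(52.595, -34.212)| = 62.743 km/h.

62.7 km/h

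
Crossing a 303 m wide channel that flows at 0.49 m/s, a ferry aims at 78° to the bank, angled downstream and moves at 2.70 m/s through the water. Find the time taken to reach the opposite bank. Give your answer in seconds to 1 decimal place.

The component of the ferry's velocity perpendicular to the bank is 2.70 × sin 78° = 2.641 m/s.
Only the cross-stream component determines the crossing time; the current contributes nothing perpendicular to the bank.
Time = 303 / 2.641 = 114.729 s.

114.7 s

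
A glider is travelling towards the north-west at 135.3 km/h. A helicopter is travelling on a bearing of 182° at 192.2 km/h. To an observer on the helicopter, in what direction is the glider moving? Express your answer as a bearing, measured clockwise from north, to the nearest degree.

343°

Taking east as x and north as y: glider velocity = (-95.672, 95.672) km/h; helicopter velocity = (-6.708, -192.083) km/h.
Velocity of glider relative to helicopter = (-95.672, 95.672) − (-6.708, -192.083) = (-88.964, 287.754) km/h.
Bearing = atan2(-88.96, 287.75) = 342.82° clockwise from north.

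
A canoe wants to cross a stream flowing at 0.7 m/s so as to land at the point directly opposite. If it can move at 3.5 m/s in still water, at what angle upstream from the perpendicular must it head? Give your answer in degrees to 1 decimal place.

To cancel the current, the upstream component of the canoe's velocity must equal the flow: 3.5 sin θ = 0.7.
sin θ = 0.7 / 3.5 = 0.2000.
θ = arcsin(0.2000) = 11.537°.

11.5°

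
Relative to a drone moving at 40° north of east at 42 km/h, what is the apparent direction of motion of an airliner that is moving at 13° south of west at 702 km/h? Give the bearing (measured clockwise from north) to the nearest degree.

Taking east as x and north as y: airliner velocity = (-684.008, -157.916) km/h; drone velocity = (32.174, 26.997) km/h.
Velocity of airliner relative to drone = (-684.008, -157.916) − (32.174, 26.997) = (-716.182, -184.913) km/h.
Bearing = atan2(-716.18, -184.91) = 255.52° clockwise from north.

256°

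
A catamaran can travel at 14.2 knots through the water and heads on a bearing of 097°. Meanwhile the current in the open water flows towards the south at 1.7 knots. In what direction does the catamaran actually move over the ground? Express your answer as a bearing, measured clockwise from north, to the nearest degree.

104°

Taking east as x and north as y: velocity relative to the water = (14.094, -1.731) knots; the water relative to ground = (0.000, -1.700) knots.
Velocity relative to ground = (14.094, -1.731) + (0.000, -1.700) = (14.094, -3.431) knots.
Bearing = atan2(14.09, -3.43) = 103.68° clockwise from north.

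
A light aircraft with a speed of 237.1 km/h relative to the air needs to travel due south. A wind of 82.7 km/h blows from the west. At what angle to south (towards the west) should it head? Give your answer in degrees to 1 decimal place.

20.4°

The wind pushes perpendicular to the desired track; the heading must have a component into the wind equal to 82.7 km/h: 237.1 sin θ = 82.7.
sin θ = 0.3488, so θ = 20.414°.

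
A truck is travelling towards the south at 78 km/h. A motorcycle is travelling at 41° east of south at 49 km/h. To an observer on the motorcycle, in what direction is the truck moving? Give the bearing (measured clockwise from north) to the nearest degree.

218°

Taking east as x and north as y: truck velocity = (0.000, -78.000) km/h; motorcycle velocity = (32.147, -36.981) km/h.
Velocity of truck relative to motorcycle = (0.000, -78.000) − (32.147, -36.981) = (-32.147, -41.019) km/h.
Bearing = atan2(-32.15, -41.02) = 218.09° clockwise from north.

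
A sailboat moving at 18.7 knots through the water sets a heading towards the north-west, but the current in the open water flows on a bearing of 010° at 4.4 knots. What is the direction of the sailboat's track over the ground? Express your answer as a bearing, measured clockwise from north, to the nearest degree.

Taking east as x and north as y: velocity relative to the water = (-13.223, 13.223) knots; the water relative to ground = (0.764, 4.333) knots.
Velocity relative to ground = (-13.223, 13.223) + (0.764, 4.333) = (-12.459, 17.556) knots.
Bearing = atan2(-12.46, 17.56) = 324.64° clockwise from north.

325°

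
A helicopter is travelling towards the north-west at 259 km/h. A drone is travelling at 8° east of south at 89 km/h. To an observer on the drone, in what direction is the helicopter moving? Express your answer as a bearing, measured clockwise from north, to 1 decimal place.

324.2°

Taking east as x and north as y: helicopter velocity = (-183.141, 183.141) km/h; drone velocity = (12.386, -88.134) km/h.
Velocity of helicopter relative to drone = (-183.141, 183.141) − (12.386, -88.134) = (-195.527, 271.275) km/h.
Bearing = atan2(-195.53, 271.27) = 324.22° clockwise from north.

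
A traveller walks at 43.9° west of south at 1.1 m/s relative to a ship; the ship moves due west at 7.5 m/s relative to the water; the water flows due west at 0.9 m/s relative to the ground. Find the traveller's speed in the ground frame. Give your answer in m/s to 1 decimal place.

9.2 m/s

In east/north components (m/s): traveller relative to ship = (-0.763, -0.793); ship relative to water = (-7.500, 0.000); water relative to ground = (-0.900, 0.000).
Sum = (-9.163, -0.793) m/s.
Speed = |(-9.163, -0.793)| = 9.197 m/s.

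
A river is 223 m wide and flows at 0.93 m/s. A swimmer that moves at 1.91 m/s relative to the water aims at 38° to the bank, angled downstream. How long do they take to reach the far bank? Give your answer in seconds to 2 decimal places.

189.64 s

The component of the swimmer's velocity perpendicular to the bank is 1.91 × sin 38° = 1.176 m/s.
The flow acts along the bank and has no component across it.
Time = 223 / 1.176 = 189.640 s.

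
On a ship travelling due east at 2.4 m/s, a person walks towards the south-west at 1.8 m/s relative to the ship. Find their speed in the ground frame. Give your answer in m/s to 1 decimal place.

1.7 m/s

Taking east as x and north as y: ship velocity = (2.400, 0.000) m/s; person velocity relative to ship = (-1.273, -1.273) m/s.
Velocity relative to ground = (2.400, 0.000) + (-1.273, -1.273) = (1.127, -1.273) m/s.
Speed = |(1.127, -1.273)| = 1.700 m/s.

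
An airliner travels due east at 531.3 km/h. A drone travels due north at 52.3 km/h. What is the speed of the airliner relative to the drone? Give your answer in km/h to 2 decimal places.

Taking east as x and north as y: airliner velocity = (531.300, 0.000) km/h; drone velocity = (0.000, 52.300) km/h.
Velocity of airliner relative to drone = (531.300, 0.000) − (0.000, 52.300) = (531.300, -52.300) km/h.
Magnitude = |(531.300, -52.300)| = 533.868 km/h.

533.87 km/h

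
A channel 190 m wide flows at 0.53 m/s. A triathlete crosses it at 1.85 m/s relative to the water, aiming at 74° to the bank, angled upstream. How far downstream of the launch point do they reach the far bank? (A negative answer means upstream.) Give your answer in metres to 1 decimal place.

2.1 m

Perpendicular speed = 1.778 m/s; crossing time = 190 / 1.778 = 106.842 s.
Net downstream speed = 0.020 m/s.
Drift = 0.020 × 106.842 = 2.144 m (downstream).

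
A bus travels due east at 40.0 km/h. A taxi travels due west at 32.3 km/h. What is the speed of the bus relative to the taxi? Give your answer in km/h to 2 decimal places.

Taking east as x and north as y: bus velocity = (40.000, 0.000) km/h; taxi velocity = (-32.300, 0.000) km/h.
Velocity of bus relative to taxi = (40.000, 0.000) − (-32.300, 0.000) = (72.300, 0.000) km/h.
Magnitude = |(72.300, 0.000)| = 72.300 km/h.

72.30 km/h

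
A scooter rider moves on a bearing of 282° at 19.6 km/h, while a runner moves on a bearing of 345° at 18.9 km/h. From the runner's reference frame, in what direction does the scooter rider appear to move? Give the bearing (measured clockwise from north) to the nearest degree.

225°

Taking east as x and north as y: scooter rider velocity = (-19.172, 4.075) km/h; runner velocity = (-4.892, 18.256) km/h.
Velocity of scooter rider relative to runner = (-19.172, 4.075) − (-4.892, 18.256) = (-14.280, -14.181) km/h.
Bearing = atan2(-14.28, -14.18) = 225.20° clockwise from north.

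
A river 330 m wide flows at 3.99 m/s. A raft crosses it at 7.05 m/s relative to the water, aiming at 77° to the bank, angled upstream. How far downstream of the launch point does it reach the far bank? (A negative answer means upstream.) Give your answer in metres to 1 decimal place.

Perpendicular speed = 6.869 m/s; crossing time = 330 / 6.869 = 48.040 s.
Net downstream speed = 2.404 m/s.
Drift = 2.404 × 48.040 = 115.492 m (downstream).

115.5 m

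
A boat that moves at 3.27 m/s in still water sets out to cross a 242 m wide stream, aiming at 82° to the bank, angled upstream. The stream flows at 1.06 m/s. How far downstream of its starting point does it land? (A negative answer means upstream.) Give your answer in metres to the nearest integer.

Perpendicular speed = 3.238 m/s; crossing time = 242 / 3.238 = 74.733 s.
Net downstream speed = 0.605 m/s.
Drift = 0.605 × 74.733 = 45.207 m (downstream).

45 m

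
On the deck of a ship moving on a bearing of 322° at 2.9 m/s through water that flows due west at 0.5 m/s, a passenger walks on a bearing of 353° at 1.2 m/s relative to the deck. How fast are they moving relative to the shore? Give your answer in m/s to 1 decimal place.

4.2 m/s

In east/north components (m/s): passenger relative to ship = (-0.146, 1.191); ship relative to water = (-1.785, 2.285); water relative to ground = (-0.500, 0.000).
Sum = (-2.432, 3.476) m/s.
Speed = |(-2.432, 3.476)| = 4.242 m/s.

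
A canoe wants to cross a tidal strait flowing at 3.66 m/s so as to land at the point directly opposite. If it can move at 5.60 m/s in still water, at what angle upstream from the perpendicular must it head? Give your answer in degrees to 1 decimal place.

To cancel the current, the upstream component of the canoe's velocity must equal the flow: 5.60 sin θ = 3.66.
sin θ = 3.66 / 5.60 = 0.6536.
θ = arcsin(0.6536) = 40.811°.

40.8°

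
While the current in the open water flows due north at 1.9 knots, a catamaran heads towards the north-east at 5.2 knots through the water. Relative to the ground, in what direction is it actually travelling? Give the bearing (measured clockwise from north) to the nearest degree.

Taking east as x and north as y: velocity relative to the water = (3.677, 3.677) knots; the water relative to ground = (0.000, 1.900) knots.
Velocity relative to ground = (3.677, 3.677) + (0.000, 1.900) = (3.677, 5.577) knots.
Bearing = atan2(3.68, 5.58) = 33.40° clockwise from north.

033°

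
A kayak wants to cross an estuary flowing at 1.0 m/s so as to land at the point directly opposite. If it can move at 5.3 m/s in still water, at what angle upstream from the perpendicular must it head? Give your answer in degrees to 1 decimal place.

10.9°

To cancel the current, the upstream component of the kayak's velocity must equal the flow: 5.3 sin θ = 1.0.
sin θ = 1.0 / 5.3 = 0.1887.
θ = arcsin(0.1887) = 10.876°.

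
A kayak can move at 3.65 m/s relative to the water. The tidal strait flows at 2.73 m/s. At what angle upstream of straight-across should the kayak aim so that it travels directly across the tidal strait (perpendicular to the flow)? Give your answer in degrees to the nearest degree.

48°

To cancel the current, the upstream component of the kayak's velocity must equal the flow: 3.65 sin θ = 2.73.
sin θ = 2.73 / 3.65 = 0.7479.
θ = arcsin(0.7479) = 48.413°.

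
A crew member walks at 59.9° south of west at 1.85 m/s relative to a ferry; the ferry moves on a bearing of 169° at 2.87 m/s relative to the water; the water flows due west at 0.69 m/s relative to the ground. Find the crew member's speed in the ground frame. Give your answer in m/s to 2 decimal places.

4.55 m/s

In east/north components (m/s): crew member relative to ferry = (-0.928, -1.601); ferry relative to water = (0.548, -2.817); water relative to ground = (-0.690, 0.000).
Sum = (-1.070, -4.418) m/s.
Speed = |(-1.070, -4.418)| = 4.546 m/s.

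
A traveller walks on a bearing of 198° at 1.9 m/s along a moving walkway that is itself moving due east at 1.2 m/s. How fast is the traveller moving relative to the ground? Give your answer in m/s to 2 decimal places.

1.91 m/s

Taking east as x and north as y: moving walkway velocity = (1.200, 0.000) m/s; traveller velocity relative to moving walkway = (-0.587, -1.807) m/s.
Velocity relative to ground = (1.200, 0.000) + (-0.587, -1.807) = (0.613, -1.807) m/s.
Speed = |(0.613, -1.807)| = 1.908 m/s.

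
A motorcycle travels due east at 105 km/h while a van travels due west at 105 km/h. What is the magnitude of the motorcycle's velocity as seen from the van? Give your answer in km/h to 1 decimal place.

Taking east as x and north as y: motorcycle velocity = (105.000, 0.000) km/h; van velocity = (-105.000, 0.000) km/h.
Velocity of motorcycle relative to van = (105.000, 0.000) − (-105.000, 0.000) = (210.000, 0.000) km/h.
Magnitude = |(210.000, 0.000)| = 210.000 km/h.

210.0 km/h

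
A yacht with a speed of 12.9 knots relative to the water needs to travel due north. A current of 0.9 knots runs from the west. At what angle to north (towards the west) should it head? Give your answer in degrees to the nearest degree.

4°

The current pushes perpendicular to the desired track; the heading must have a component into the current equal to 0.9 knots: 12.9 sin θ = 0.9.
sin θ = 0.0698, so θ = 4.001°.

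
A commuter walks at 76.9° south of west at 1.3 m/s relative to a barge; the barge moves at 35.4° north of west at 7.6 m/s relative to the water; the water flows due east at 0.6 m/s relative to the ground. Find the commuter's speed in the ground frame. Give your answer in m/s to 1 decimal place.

6.7 m/s

In east/north components (m/s): commuter relative to barge = (-0.295, -1.266); barge relative to water = (-6.195, 4.403); water relative to ground = (0.600, 0.000).
Sum = (-5.890, 3.136) m/s.
Speed = |(-5.890, 3.136)| = 6.673 m/s.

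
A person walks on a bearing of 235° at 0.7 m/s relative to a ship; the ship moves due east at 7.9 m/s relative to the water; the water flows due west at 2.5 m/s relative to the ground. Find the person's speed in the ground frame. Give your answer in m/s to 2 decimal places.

4.84 m/s

In east/north components (m/s): person relative to ship = (-0.573, -0.402); ship relative to water = (7.900, 0.000); water relative to ground = (-2.500, 0.000).
Sum = (4.827, -0.402) m/s.
Speed = |(4.827, -0.402)| = 4.843 m/s.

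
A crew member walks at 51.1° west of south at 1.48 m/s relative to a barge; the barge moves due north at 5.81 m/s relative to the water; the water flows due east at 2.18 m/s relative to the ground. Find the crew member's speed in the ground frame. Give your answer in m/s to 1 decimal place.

In east/north components (m/s): crew member relative to barge = (-1.152, -0.929); barge relative to water = (0.000, 5.810); water relative to ground = (2.180, 0.000).
Sum = (1.028, 4.881) m/s.
Speed = |(1.028, 4.881)| = 4.988 m/s.

5.0 m/s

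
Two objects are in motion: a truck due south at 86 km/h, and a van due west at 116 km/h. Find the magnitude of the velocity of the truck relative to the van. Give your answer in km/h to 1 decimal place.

Taking east as x and north as y: truck velocity = (0.000, -86.000) km/h; van velocity = (-116.000, 0.000) km/h.
Velocity of truck relative to van = (0.000, -86.000) − (-116.000, 0.000) = (116.000, -86.000) km/h.
Magnitude = |(116.000, -86.000)| = 144.402 km/h.

144.4 km/h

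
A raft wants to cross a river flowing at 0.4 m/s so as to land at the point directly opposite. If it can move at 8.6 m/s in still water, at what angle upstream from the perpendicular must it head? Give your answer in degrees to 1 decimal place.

To cancel the current, the upstream component of the raft's velocity must equal the flow: 8.6 sin θ = 0.4.
sin θ = 0.4 / 8.6 = 0.0465.
θ = arcsin(0.0465) = 2.666°.

2.7°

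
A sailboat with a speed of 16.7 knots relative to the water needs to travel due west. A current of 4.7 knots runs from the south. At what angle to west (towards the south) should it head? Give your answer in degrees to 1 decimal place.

16.3°

The current pushes perpendicular to the desired track; the heading must have a component into the current equal to 4.7 knots: 16.7 sin θ = 4.7.
sin θ = 0.2814, so θ = 16.346°.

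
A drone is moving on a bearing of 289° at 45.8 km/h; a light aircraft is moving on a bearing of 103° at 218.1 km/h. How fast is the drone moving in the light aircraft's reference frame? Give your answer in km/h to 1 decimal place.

Taking east as x and north as y: drone velocity = (-43.305, 14.911) km/h; light aircraft velocity = (212.510, -49.062) km/h.
Velocity of drone relative to light aircraft = (-43.305, 14.911) − (212.510, -49.062) = (-255.815, 63.973) km/h.
Magnitude = |(-255.815, 63.973)| = 263.693 km/h.

263.7 km/h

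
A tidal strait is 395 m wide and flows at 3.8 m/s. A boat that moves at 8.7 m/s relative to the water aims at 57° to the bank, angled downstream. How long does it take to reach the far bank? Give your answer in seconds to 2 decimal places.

The component of the boat's velocity perpendicular to the bank is 8.7 × sin 57° = 7.296 m/s.
Only the cross-stream component determines the crossing time; the current contributes nothing perpendicular to the bank.
Time = 395 / 7.296 = 54.136 s.

54.14 s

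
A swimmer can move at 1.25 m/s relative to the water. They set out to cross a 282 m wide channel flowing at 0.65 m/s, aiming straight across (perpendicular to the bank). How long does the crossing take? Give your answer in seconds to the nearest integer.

The component of the swimmer's velocity perpendicular to the bank is 1.25 m/s.
The flow acts along the bank and has no component across it.
Time = 282 / 1.250 = 225.600 s.

226 s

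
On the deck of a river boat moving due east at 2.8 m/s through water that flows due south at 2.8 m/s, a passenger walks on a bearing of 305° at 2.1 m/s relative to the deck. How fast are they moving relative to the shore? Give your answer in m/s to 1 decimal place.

1.9 m/s

In east/north components (m/s): passenger relative to river boat = (-1.720, 1.205); river boat relative to water = (2.800, 0.000); water relative to ground = (0.000, -2.800).
Sum = (1.080, -1.595) m/s.
Speed = |(1.080, -1.595)| = 1.927 m/s.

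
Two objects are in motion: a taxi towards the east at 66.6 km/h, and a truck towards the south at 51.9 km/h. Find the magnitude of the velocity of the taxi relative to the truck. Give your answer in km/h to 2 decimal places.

Taking east as x and north as y: taxi velocity = (66.600, 0.000) km/h; truck velocity = (0.000, -51.900) km/h.
Velocity of taxi relative to truck = (66.600, 0.000) − (0.000, -51.900) = (66.600, 51.900) km/h.
Magnitude = |(66.600, 51.900)| = 84.434 km/h.

84.43 km/h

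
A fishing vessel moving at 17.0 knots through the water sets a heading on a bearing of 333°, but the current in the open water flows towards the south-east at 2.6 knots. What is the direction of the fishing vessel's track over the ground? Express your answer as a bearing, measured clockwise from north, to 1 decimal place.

Taking east as x and north as y: velocity relative to the water = (-7.718, 15.147) knots; the water relative to ground = (1.838, -1.838) knots.
Velocity relative to ground = (-7.718, 15.147) + (1.838, -1.838) = (-5.879, 13.309) knots.
Bearing = atan2(-5.88, 13.31) = 336.17° clockwise from north.

336.2°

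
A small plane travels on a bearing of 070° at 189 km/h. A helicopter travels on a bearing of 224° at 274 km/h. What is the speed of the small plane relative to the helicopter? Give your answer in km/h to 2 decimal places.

Taking east as x and north as y: small plane velocity = (177.602, 64.642) km/h; helicopter velocity = (-190.336, -197.099) km/h.
Velocity of small plane relative to helicopter = (177.602, 64.642) − (-190.336, -197.099) = (367.938, 261.741) km/h.
Magnitude = |(367.938, 261.741)| = 451.538 km/h.

451.54 km/h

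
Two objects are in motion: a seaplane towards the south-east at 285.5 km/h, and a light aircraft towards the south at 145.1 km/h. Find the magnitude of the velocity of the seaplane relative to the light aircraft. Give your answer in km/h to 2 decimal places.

Taking east as x and north as y: seaplane velocity = (201.879, -201.879) km/h; light aircraft velocity = (0.000, -145.100) km/h.
Velocity of seaplane relative to light aircraft = (201.879, -201.879) − (0.000, -145.100) = (201.879, -56.779) km/h.
Magnitude = |(201.879, -56.779)| = 209.712 km/h.

209.71 km/h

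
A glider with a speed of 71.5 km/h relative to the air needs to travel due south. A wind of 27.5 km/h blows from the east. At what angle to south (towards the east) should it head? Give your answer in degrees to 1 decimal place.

22.6°

The wind pushes perpendicular to the desired track; the heading must have a component into the wind equal to 27.5 km/h: 71.5 sin θ = 27.5.
sin θ = 0.3846, so θ = 22.620°.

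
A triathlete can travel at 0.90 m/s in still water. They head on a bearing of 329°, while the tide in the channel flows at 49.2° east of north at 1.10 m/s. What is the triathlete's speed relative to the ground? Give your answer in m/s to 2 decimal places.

Taking east as x and north as y: velocity relative to the water = (-0.464, 0.771) m/s; the water relative to ground = (0.833, 0.719) m/s.
Velocity relative to ground = (-0.464, 0.771) + (0.833, 0.719) = (0.369, 1.490) m/s.
Speed = |(0.369, 1.490)| = 1.535 m/s.

1.54 m/s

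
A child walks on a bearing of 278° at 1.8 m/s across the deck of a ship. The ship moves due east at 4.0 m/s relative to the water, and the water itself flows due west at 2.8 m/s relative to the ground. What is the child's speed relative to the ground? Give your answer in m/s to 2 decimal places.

0.63 m/s

In east/north components (m/s): child relative to ship = (-1.782, 0.251); ship relative to water = (4.000, 0.000); water relative to ground = (-2.800, 0.000).
Sum = (-0.582, 0.251) m/s.
Speed = |(-0.582, 0.251)| = 0.634 m/s.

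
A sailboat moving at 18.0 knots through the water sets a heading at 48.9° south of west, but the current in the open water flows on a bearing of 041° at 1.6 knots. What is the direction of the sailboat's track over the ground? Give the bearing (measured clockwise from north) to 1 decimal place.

221.1°

Taking east as x and north as y: velocity relative to the water = (-11.833, -13.564) knots; the water relative to ground = (1.050, 1.208) knots.
Velocity relative to ground = (-11.833, -13.564) + (1.050, 1.208) = (-10.783, -12.357) knots.
Bearing = atan2(-10.78, -12.36) = 221.11° clockwise from north.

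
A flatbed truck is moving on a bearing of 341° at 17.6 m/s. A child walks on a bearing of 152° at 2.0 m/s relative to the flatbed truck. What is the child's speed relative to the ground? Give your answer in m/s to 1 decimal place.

Taking east as x and north as y: flatbed truck velocity = (-5.730, 16.641) m/s; child velocity relative to flatbed truck = (0.939, -1.766) m/s.
Velocity relative to ground = (-5.730, 16.641) + (0.939, -1.766) = (-4.791, 14.875) m/s.
Speed = |(-4.791, 14.875)| = 15.628 m/s.

15.6 m/s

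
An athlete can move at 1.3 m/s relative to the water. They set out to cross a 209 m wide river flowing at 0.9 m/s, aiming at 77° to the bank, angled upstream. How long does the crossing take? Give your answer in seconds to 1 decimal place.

The component of the athlete's velocity perpendicular to the bank is 1.3 × sin 77° = 1.267 m/s.
The current is parallel to the bank, so it does not affect the crossing time.
Time = 209 / 1.267 = 164.998 s.

165.0 s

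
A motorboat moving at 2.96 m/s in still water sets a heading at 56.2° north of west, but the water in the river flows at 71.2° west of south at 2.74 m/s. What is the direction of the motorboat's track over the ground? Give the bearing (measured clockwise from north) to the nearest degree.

Taking east as x and north as y: velocity relative to the water = (-1.647, 2.460) m/s; the water relative to ground = (-2.594, -0.883) m/s.
Velocity relative to ground = (-1.647, 2.460) + (-2.594, -0.883) = (-4.240, 1.577) m/s.
Bearing = atan2(-4.24, 1.58) = 290.40° clockwise from north.

290°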